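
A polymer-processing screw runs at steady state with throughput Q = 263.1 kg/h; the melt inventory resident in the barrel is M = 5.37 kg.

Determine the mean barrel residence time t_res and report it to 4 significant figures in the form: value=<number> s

Throughput in SI: Q_s = 263.1 kg/h ÷ 3600 s/h = 0.0730833 kg/s
t_res = M / Q_s = 5.37 / 0.0730833 = 73.4778 s

value=73.48 s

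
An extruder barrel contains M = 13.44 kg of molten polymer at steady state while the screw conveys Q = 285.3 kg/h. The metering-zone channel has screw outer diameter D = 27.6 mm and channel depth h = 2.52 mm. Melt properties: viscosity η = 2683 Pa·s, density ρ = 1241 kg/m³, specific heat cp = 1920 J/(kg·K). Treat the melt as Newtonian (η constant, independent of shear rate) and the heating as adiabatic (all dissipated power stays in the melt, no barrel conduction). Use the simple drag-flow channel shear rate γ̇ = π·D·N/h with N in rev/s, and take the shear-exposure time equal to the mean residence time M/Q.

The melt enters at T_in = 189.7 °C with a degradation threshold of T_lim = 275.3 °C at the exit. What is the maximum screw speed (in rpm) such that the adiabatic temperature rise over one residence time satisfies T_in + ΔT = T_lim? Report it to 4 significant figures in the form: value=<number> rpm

Convert throughput: Q = 285.3 kg/h = 285.3/3600 = 0.07925 kg/s
t_res = M / Q_s = 13.44 ÷ 0.07925 = 169.59 s
Convert to metres: D = 0.0276 m, h = 0.00252 m
ΔT_a = T_lim − T_in = 275.3 − 189.7 = 85.6 K
γ̇_max² = ΔT_a·ρ·cp/(η·t_res) = 85.6·1241·1920/(2683·169.59) = 448.256 s⁻²
Take the square root: γ̇_max = √(448.256) = 21.1721 s⁻¹
N_max = γ̇_max h / (πD) = 21.1721·0.00252/(π·0.0276) = 0.615325 rev/s → ×60 = 36.9195 rpm

value=36.92 rpm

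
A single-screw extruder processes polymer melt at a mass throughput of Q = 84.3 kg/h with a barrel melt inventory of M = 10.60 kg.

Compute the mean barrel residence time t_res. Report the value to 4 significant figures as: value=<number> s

value=452.7 s

Throughput in SI: Q_s = 84.3 kg/h ÷ 3600 s/h = 0.0234167 kg/s
t_res = M / Q_s = 10.60 / 0.0234167 = 452.669 s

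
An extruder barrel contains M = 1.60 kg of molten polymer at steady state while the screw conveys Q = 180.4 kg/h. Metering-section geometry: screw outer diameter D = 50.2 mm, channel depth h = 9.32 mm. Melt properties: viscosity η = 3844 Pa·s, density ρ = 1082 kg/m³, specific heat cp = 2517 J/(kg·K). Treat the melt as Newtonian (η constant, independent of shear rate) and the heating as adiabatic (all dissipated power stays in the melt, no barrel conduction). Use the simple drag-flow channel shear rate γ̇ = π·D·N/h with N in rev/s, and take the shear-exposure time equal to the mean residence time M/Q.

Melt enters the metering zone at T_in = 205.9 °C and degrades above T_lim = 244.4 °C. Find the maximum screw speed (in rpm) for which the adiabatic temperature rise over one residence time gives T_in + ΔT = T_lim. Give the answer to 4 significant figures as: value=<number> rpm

value=103.6 rpm

Convert throughput: Q = 180.4 kg/h = 180.4/3600 = 0.0501111 kg/s
t_res = M / Q_s = 1.60 / 0.0501111 = 31.929 s
D = 50.2 mm = 0.0502 m;  h = 9.32 mm = 0.00932 m
Allowable rise: ΔT_a = T_lim − T_in = 244.4 − 205.9 = 38.5 K
γ̇_max² = ΔT_a·ρ·cp/(η·t_res) = 38.5·1082·2517/(3844·31.929) = 854.283 s⁻²
γ̇_max = sqrt(854.283) = 29.2281 s⁻¹
N_max = γ̇_max h / (πD) = 29.2281·0.00932/(π·0.0502) = 1.72728 rev/s → ×60 = 103.637 rpm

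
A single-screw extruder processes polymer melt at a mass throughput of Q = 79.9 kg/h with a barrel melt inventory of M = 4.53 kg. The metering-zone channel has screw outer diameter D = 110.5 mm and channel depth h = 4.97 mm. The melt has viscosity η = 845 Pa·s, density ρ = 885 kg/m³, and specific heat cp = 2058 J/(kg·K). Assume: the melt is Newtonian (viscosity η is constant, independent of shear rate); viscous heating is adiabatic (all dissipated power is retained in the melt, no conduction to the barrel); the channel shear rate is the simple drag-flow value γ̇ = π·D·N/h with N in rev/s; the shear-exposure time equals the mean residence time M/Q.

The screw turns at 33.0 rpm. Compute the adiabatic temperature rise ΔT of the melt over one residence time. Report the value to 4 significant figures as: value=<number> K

value=139.8 K

Throughput in SI: Q_s = 79.9 kg/h ÷ 3600 s/h = 0.0221944 kg/s
t_res = M / Q_s = 4.53 / 0.0221944 = 204.105 s
D = 110.5 mm = 0.1105 m;  h = 4.97 mm = 0.00497 m;  N = 33.0 rpm / 60 = 0.55 rev/s
Shear rate: γ̇ = πDN/h = π·0.1105·0.55/0.00497 = 38.4166 s⁻¹
ΔT = η·γ̇²·t_res/(ρ·cp) = [845 × 38.4166² × 204.105] / [885 × 2058] = 139.752 K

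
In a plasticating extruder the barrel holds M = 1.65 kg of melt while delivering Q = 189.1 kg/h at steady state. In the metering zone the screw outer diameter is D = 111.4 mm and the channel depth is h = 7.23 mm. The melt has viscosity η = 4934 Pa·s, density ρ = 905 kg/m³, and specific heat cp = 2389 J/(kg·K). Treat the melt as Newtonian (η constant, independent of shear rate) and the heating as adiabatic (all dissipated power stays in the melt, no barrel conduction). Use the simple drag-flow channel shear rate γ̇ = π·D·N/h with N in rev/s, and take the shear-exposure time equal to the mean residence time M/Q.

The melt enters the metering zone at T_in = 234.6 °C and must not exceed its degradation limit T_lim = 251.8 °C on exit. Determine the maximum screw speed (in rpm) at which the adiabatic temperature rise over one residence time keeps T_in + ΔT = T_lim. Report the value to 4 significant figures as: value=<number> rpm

Convert throughput: Q = 189.1 kg/h = 189.1/3600 = 0.0525278 kg/s
t_res = M / Q_s = 1.65 / 0.0525278 = 31.412 s
Geometry in SI: D = 111.4 mm → 0.1114 m, h = 7.23 mm → 0.00723 m
Allowable rise: ΔT_a = T_lim − T_in = 251.8 − 234.6 = 17.2 K
γ̇_max² = ΔT_a·ρ·cp/(η·t_res) = 17.2·905·2389/(4934·31.412) = 239.938 s⁻²
γ̇_max = sqrt(239.938) = 15.4899 s⁻¹
Solve γ̇ = πDN/h for N: N_max = γ̇_max·h/(π·D) = 15.4899 × 0.00723 / (π × 0.1114) = 0.320002 rev/s = 19.2001 rpm

value=19.20 rpm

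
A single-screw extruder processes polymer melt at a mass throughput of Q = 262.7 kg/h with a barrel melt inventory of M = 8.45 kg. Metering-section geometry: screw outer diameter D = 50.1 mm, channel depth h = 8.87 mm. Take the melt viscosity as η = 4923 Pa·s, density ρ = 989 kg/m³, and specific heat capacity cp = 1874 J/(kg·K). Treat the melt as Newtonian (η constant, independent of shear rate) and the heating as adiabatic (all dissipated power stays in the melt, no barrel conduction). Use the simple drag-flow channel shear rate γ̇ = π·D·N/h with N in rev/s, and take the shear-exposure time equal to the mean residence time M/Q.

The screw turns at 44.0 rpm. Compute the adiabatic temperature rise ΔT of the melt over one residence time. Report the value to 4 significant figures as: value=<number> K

Q_s = Q / 3600 = 262.7 / 3600 = 0.0729722 kg/s
Mean residence time: t_res = M/Q_s = 8.45 kg / 0.0729722 kg/s = 115.797 s
Convert to SI: D = 0.0501 m, h = 0.00887 m, N = 44.0/60 = 0.733333 rev/s
γ̇ = π·D·N / h = π · 0.0501 · 0.733333 / 0.00887 = 13.0126 s⁻¹
ΔT = η·γ̇²·t_res / (ρ·cp) = 4923 · (13.0126)² · 115.797 / (989 · 1874) = 52.0827 K

value=52.08 K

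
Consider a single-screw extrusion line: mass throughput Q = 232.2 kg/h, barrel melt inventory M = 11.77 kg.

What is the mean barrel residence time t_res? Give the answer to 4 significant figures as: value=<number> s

value=182.5 s

Q_s = Q / 3600 = 232.2 / 3600 = 0.0645 kg/s
t_res = M / Q_s = 11.77 ÷ 0.0645 = 182.481 s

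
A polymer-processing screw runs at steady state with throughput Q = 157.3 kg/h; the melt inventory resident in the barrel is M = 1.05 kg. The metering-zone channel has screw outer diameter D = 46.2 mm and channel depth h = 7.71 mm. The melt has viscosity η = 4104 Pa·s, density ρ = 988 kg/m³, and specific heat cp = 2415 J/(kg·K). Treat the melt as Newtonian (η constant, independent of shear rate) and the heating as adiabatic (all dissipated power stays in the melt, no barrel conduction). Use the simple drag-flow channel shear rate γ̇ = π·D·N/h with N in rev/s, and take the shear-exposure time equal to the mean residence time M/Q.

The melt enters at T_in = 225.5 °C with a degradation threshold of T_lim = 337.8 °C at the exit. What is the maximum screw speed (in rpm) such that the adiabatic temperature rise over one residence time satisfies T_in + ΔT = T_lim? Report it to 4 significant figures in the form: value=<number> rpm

Q_s = Q / 3600 = 157.3 / 3600 = 0.0436944 kg/s
t_res = M / Q_s = 1.05 / 0.0436944 = 24.0305 s
Geometry in SI: D = 46.2 mm → 0.0462 m, h = 7.71 mm → 0.00771 m
Allowable rise: ΔT_a = T_lim − T_in = 337.8 − 225.5 = 112.3 K
γ̇_max² = ΔT_a·ρ·cp / (η·t_res) = [112.3 × 988 × 2415] / [4104 × 24.0305] = 2716.96 s⁻²
γ̇_max = √2716.96 = 52.1245 s⁻¹
N_max = γ̇_max·h / (π·D) = 52.1245 · 0.00771 / (π · 0.0462) = 2.76888 rev/s = 166.133 rpm

value=166.1 rpm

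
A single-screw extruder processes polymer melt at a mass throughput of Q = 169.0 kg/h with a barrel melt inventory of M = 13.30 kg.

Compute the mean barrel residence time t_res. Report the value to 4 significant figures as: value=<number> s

Q_s = Q / 3600 = 169.0 / 3600 = 0.0469444 kg/s
t_res = M / Q_s = 13.30 / 0.0469444 = 283.314 s

value=283.3 s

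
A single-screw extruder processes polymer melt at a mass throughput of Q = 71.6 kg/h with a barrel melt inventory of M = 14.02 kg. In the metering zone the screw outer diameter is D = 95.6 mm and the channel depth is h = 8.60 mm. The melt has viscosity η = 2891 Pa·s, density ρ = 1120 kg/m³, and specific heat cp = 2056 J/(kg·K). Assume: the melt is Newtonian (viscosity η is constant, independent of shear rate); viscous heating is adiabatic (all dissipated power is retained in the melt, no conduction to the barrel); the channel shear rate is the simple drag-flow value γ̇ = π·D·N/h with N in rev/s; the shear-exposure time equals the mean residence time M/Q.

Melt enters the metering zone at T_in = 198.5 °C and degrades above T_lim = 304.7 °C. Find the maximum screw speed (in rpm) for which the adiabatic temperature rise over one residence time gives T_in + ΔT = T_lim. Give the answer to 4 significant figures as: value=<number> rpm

Convert throughput: Q = 71.6 kg/h = 71.6/3600 = 0.0198889 kg/s
Mean residence time: t_res = M/Q_s = 14.02 kg / 0.0198889 kg/s = 704.916 s
Geometry in SI: D = 95.6 mm → 0.0956 m, h = 8.60 mm → 0.0086 m
ΔT_a = T_lim − T_in = 304.7 − 198.5 = 106.2 K
γ̇_max² = ΔT_a·ρ·cp / (η·t_res) = [106.2 × 1120 × 2056] / [2891 × 704.916] = 120 s⁻²
γ̇_max = sqrt(120) = 10.9544 s⁻¹
N_max = γ̇_max·h / (π·D) = 10.9544 · 0.0086 / (π · 0.0956) = 0.313676 rev/s = 18.8205 rpm

value=18.82 rpm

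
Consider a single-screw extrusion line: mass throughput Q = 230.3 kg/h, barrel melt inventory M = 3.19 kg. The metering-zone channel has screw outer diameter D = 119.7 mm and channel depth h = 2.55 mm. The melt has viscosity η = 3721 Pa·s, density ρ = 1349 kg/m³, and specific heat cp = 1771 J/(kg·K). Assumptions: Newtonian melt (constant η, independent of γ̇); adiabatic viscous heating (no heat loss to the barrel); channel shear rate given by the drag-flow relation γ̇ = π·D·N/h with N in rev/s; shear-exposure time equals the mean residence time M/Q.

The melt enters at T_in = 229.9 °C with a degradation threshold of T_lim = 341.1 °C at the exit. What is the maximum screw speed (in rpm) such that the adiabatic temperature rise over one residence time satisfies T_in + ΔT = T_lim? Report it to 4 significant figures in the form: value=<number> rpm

Throughput in SI: Q_s = 230.3 kg/h ÷ 3600 s/h = 0.0639722 kg/s
t_res = M / Q_s = 3.19 ÷ 0.0639722 = 49.8654 s
Geometry in SI: D = 119.7 mm → 0.1197 m, h = 2.55 mm → 0.00255 m
Allowable rise: ΔT_a = T_lim − T_in = 341.1 − 229.9 = 111.2 K
Invert ΔT = ηγ̇²t_res/(ρcp) for γ̇: γ̇_max² = ΔT_a ρ cp / (η t_res) = 111.2·1349·1771 / (3721·49.8654) = 1431.78 s⁻²
γ̇_max = √1431.78 = 37.8389 s⁻¹
N_max = γ̇_max·h / (π·D) = 37.8389 · 0.00255 / (π · 0.1197) = 0.256587 rev/s = 15.3952 rpm

value=15.40 rpm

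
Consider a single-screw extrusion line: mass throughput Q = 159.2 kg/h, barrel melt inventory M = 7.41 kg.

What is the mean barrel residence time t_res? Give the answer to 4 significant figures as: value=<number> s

value=167.6 s

Q_s = Q / 3600 = 159.2 / 3600 = 0.0442222 kg/s
t_res = M / Q_s = 7.41 ÷ 0.0442222 = 167.563 s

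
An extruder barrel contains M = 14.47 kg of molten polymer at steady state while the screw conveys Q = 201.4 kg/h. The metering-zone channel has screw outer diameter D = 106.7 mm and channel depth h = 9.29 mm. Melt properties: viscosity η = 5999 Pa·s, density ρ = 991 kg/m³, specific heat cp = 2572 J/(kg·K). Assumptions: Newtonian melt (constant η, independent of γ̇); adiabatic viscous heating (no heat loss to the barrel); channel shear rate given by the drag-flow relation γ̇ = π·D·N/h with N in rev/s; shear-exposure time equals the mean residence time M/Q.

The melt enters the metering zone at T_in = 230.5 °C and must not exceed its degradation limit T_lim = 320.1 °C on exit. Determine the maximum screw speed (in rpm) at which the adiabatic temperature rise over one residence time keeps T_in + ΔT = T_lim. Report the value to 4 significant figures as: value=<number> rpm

Throughput in SI: Q_s = 201.4 kg/h ÷ 3600 s/h = 0.0559444 kg/s
t_res = M / Q_s = 14.47 ÷ 0.0559444 = 258.649 s
Convert to metres: D = 0.1067 m, h = 0.00929 m
ΔT_a = T_lim − T_in = 320.1 °C − 230.5 °C = 89.6 K
γ̇_max² = ΔT_a·ρ·cp / (η·t_res) = [89.6 × 991 × 2572] / [5999 × 258.649] = 147.185 s⁻²
Take the square root: γ̇_max = √(147.185) = 12.132 s⁻¹
N_max = γ̇_max h / (πD) = 12.132·0.00929/(π·0.1067) = 0.336227 rev/s → ×60 = 20.1736 rpm

value=20.17 rpm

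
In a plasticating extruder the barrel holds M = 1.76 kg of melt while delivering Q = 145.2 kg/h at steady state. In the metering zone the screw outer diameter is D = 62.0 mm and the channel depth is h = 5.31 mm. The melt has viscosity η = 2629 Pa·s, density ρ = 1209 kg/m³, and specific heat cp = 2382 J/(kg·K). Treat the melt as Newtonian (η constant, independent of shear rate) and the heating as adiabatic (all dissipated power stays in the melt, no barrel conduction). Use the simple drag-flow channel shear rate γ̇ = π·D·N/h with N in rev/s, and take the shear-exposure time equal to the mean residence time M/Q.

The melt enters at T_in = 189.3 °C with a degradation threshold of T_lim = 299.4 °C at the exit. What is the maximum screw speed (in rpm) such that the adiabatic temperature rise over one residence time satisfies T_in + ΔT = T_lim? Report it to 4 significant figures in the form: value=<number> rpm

value=85.99 rpm

Throughput in SI: Q_s = 145.2 kg/h ÷ 3600 s/h = 0.0403333 kg/s
Mean residence time: t_res = M/Q_s = 1.76 kg / 0.0403333 kg/s = 43.6364 s
D = 62.0 mm = 0.062 m;  h = 5.31 mm = 0.00531 m
ΔT_a = T_lim − T_in = 299.4 °C − 189.3 °C = 110.1 K
γ̇_max² = ΔT_a·ρ·cp/(η·t_res) = 110.1·1209·2382/(2629·43.6364) = 2763.86 s⁻²
γ̇_max = sqrt(2763.86) = 52.5724 s⁻¹
N_max = γ̇_max·h / (π·D) = 52.5724 · 0.00531 / (π · 0.062) = 1.43321 rev/s = 85.9928 rpm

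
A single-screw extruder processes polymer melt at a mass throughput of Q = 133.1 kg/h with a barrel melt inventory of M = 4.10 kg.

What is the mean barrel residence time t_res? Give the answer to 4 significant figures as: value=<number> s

Throughput in SI: Q_s = 133.1 kg/h ÷ 3600 s/h = 0.0369722 kg/s
Mean residence time: t_res = M/Q_s = 4.10 kg / 0.0369722 kg/s = 110.894 s

value=110.9 s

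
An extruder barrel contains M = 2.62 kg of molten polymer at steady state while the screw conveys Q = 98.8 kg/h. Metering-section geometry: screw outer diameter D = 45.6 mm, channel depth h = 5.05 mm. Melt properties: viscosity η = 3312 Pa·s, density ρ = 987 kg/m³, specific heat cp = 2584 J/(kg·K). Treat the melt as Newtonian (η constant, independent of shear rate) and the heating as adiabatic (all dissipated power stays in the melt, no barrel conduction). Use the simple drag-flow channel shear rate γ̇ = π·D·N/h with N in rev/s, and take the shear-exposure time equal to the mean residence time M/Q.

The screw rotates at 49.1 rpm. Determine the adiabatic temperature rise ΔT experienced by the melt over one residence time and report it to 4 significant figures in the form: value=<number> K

Convert throughput: Q = 98.8 kg/h = 98.8/3600 = 0.0274444 kg/s
t_res = M / Q_s = 2.62 / 0.0274444 = 95.4656 s
Geometry in metres: D = 45.6 mm → 0.0456 m, h = 5.05 mm → 0.00505 m; screw speed N = 49.1 rpm = 0.818333 rev/s
γ̇ = π D N / h = (π)(0.0456)(0.818333) / 0.00505 = 23.2142 s⁻¹
ΔT = η·γ̇²·t_res/(ρ·cp) = [3312 × 23.2142² × 95.4656] / [987 × 2584] = 66.809 K

value=66.81 K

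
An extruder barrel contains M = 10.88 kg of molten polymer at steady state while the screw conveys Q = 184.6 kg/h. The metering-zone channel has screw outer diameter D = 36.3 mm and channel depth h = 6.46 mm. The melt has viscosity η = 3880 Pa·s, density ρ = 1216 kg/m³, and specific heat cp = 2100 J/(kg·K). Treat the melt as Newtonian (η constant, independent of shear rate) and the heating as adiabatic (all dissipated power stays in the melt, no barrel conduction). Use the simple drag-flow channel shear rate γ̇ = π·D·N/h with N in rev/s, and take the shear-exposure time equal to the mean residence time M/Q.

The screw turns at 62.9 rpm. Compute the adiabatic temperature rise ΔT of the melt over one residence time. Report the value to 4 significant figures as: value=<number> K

value=110.4 K

Q_s = Q / 3600 = 184.6 / 3600 = 0.0512778 kg/s
Mean residence time: t_res = M/Q_s = 10.88 kg / 0.0512778 kg/s = 212.178 s
D = 36.3 mm = 0.0363 m;  h = 6.46 mm = 0.00646 m;  N = 62.9 rpm / 60 = 1.04833 rev/s
γ̇ = π D N / h = (π)(0.0363)(1.04833) / 0.00646 = 18.5065 s⁻¹
Adiabatic rise: ΔT = η γ̇² t_res / (ρ cp) = 3880·(18.5065)²·212.178 / (1216·2100) = 110.414 K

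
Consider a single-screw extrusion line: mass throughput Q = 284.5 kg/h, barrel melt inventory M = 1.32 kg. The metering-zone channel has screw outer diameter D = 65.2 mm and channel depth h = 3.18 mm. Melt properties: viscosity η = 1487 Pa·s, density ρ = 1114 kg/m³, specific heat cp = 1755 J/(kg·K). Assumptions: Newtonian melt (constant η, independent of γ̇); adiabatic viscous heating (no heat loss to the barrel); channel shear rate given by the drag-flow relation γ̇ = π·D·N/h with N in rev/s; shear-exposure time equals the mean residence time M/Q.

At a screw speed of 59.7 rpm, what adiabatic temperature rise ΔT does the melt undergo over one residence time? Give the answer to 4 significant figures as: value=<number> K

Convert throughput: Q = 284.5 kg/h = 284.5/3600 = 0.0790278 kg/s
t_res = M / Q_s = 1.32 ÷ 0.0790278 = 16.703 s
D = 65.2 mm = 0.0652 m;  h = 3.18 mm = 0.00318 m;  N = 59.7 rpm / 60 = 0.995 rev/s
γ̇ = π·D·N / h = π · 0.0652 · 0.995 / 0.00318 = 64.0905 s⁻¹
ΔT = η·γ̇²·t_res/(ρ·cp) = [1487 × 64.0905² × 16.703] / [1114 × 1755] = 52.1831 K

value=52.18 K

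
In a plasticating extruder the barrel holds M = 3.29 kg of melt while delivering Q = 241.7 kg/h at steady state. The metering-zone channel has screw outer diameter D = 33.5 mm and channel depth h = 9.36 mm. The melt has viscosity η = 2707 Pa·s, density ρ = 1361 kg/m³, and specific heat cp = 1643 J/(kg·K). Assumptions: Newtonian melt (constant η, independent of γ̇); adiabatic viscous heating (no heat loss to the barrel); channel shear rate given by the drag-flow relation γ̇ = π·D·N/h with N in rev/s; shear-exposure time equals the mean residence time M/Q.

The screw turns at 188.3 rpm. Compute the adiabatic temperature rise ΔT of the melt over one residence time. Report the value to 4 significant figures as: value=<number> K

Convert throughput: Q = 241.7 kg/h = 241.7/3600 = 0.0671389 kg/s
t_res = M / Q_s = 3.29 ÷ 0.0671389 = 49.0029 s
D = 33.5 mm = 0.0335 m;  h = 9.36 mm = 0.00936 m;  N = 188.3 rpm / 60 = 3.13833 rev/s
γ̇ = π·D·N / h = π · 0.0335 · 3.13833 / 0.00936 = 35.2873 s⁻¹
ΔT = η·γ̇²·t_res / (ρ·cp) = 2707 · (35.2873)² · 49.0029 / (1361 · 1643) = 73.8669 K

value=73.87 K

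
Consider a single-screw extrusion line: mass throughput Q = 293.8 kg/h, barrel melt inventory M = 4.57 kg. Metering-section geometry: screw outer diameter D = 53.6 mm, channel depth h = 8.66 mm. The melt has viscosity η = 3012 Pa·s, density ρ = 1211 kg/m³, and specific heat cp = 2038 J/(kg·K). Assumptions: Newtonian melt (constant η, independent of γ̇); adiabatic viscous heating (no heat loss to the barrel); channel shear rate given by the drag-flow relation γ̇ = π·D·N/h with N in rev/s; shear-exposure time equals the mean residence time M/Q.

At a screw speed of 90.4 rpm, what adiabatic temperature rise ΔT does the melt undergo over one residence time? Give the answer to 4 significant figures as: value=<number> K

Convert throughput: Q = 293.8 kg/h = 293.8/3600 = 0.0816111 kg/s
t_res = M / Q_s = 4.57 ÷ 0.0816111 = 55.9973 s
D = 53.6 mm = 0.0536 m;  h = 8.66 mm = 0.00866 m;  N = 90.4 rpm / 60 = 1.50667 rev/s
γ̇ = π·D·N / h = π · 0.0536 · 1.50667 / 0.00866 = 29.2964 s⁻¹
ΔT = η·γ̇²·t_res / (ρ·cp) = 3012 · (29.2964)² · 55.9973 / (1211 · 2038) = 58.6545 K

value=58.65 K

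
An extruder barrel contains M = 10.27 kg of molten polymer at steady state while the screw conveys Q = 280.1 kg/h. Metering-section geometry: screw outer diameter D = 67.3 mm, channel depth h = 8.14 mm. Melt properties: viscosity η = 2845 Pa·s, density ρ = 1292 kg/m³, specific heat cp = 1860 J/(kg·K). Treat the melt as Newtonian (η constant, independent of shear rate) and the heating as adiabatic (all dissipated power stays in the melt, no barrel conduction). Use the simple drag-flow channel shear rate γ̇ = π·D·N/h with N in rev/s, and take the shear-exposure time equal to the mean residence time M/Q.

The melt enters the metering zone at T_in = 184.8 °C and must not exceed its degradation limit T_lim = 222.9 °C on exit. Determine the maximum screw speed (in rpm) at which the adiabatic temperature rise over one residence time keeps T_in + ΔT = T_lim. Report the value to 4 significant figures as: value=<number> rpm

value=36.07 rpm

Convert throughput: Q = 280.1 kg/h = 280.1/3600 = 0.0778056 kg/s
Mean residence time: t_res = M/Q_s = 10.27 kg / 0.0778056 kg/s = 131.996 s
Geometry in SI: D = 67.3 mm → 0.0673 m, h = 8.14 mm → 0.00814 m
Allowable rise: ΔT_a = T_lim − T_in = 222.9 − 184.8 = 38.1 K
γ̇_max² = ΔT_a·ρ·cp/(η·t_res) = 38.1·1292·1860/(2845·131.996) = 243.814 s⁻²
Take the square root: γ̇_max = √(243.814) = 15.6145 s⁻¹
N_max = γ̇_max h / (πD) = 15.6145·0.00814/(π·0.0673) = 0.601158 rev/s → ×60 = 36.0695 rpm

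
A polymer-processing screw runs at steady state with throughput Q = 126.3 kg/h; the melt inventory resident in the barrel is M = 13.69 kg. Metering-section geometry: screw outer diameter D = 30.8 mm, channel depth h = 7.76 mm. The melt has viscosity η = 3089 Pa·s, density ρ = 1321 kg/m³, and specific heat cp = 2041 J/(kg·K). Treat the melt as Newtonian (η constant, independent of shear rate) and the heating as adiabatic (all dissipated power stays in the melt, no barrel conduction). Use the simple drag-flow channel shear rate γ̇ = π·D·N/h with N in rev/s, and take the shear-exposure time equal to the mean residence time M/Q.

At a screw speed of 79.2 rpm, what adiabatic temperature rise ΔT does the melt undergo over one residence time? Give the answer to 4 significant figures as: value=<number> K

Throughput in SI: Q_s = 126.3 kg/h ÷ 3600 s/h = 0.0350833 kg/s
t_res = M / Q_s = 13.69 ÷ 0.0350833 = 390.214 s
D = 30.8 mm = 0.0308 m;  h = 7.76 mm = 0.00776 m;  N = 79.2 rpm / 60 = 1.32 rev/s
Shear rate: γ̇ = πDN/h = π·0.0308·1.32/0.00776 = 16.4594 s⁻¹
Adiabatic rise: ΔT = η γ̇² t_res / (ρ cp) = 3089·(16.4594)²·390.214 / (1321·2041) = 121.116 K

value=121.1 K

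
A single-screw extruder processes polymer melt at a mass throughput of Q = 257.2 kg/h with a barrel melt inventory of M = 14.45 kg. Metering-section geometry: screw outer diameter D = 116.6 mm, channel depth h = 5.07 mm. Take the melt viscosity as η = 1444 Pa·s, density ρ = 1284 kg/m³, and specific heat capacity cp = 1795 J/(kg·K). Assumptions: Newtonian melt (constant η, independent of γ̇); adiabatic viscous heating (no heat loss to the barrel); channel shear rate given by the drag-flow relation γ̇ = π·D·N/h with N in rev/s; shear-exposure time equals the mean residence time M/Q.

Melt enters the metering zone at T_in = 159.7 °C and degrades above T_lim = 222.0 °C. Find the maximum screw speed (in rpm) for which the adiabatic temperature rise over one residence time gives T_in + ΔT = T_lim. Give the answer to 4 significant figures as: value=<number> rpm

value=18.41 rpm

Q_s = Q / 3600 = 257.2 / 3600 = 0.0714444 kg/s
t_res = M / Q_s = 14.45 ÷ 0.0714444 = 202.255 s
D = 116.6 mm = 0.1166 m;  h = 5.07 mm = 0.00507 m
Allowable rise: ΔT_a = T_lim − T_in = 222.0 − 159.7 = 62.3 K
γ̇_max² = ΔT_a·ρ·cp / (η·t_res) = [62.3 × 1284 × 1795] / [1444 × 202.255] = 491.644 s⁻²
γ̇_max = sqrt(491.644) = 22.1731 s⁻¹
Solve γ̇ = πDN/h for N: N_max = γ̇_max·h/(π·D) = 22.1731 × 0.00507 / (π × 0.1166) = 0.306892 rev/s = 18.4135 rpm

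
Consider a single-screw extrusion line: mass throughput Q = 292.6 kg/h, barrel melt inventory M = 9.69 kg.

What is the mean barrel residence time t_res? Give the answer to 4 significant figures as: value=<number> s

Q_s = Q / 3600 = 292.6 / 3600 = 0.0812778 kg/s
Mean residence time: t_res = M/Q_s = 9.69 kg / 0.0812778 kg/s = 119.221 s

value=119.2 s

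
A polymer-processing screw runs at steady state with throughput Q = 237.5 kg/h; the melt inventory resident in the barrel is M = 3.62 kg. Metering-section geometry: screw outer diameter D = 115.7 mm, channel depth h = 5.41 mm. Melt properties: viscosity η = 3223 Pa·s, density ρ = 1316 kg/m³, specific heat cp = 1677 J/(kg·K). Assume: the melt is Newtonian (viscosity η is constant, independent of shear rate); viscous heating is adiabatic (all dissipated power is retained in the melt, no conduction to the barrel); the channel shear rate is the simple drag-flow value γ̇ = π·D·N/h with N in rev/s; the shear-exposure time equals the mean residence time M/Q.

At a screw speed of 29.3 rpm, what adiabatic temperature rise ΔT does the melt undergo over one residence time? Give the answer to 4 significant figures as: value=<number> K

Q_s = Q / 3600 = 237.5 / 3600 = 0.0659722 kg/s
Mean residence time: t_res = M/Q_s = 3.62 kg / 0.0659722 kg/s = 54.8716 s
D = 115.7 mm = 0.1157 m;  h = 5.41 mm = 0.00541 m;  N = 29.3 rpm / 60 = 0.488333 rev/s
γ̇ = π·D·N / h = π · 0.1157 · 0.488333 / 0.00541 = 32.8097 s⁻¹
Adiabatic rise: ΔT = η γ̇² t_res / (ρ cp) = 3223·(32.8097)²·54.8716 / (1316·1677) = 86.2628 K

value=86.26 K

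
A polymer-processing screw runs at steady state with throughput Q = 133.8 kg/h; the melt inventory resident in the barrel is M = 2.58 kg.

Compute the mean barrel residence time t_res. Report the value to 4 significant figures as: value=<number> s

Convert throughput: Q = 133.8 kg/h = 133.8/3600 = 0.0371667 kg/s
t_res = M / Q_s = 2.58 / 0.0371667 = 69.417 s

value=69.42 s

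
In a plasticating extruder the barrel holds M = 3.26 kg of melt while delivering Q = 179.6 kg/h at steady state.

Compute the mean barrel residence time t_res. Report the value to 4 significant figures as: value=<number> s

value=65.35 s

Convert throughput: Q = 179.6 kg/h = 179.6/3600 = 0.0498889 kg/s
t_res = M / Q_s = 3.26 ÷ 0.0498889 = 65.3452 s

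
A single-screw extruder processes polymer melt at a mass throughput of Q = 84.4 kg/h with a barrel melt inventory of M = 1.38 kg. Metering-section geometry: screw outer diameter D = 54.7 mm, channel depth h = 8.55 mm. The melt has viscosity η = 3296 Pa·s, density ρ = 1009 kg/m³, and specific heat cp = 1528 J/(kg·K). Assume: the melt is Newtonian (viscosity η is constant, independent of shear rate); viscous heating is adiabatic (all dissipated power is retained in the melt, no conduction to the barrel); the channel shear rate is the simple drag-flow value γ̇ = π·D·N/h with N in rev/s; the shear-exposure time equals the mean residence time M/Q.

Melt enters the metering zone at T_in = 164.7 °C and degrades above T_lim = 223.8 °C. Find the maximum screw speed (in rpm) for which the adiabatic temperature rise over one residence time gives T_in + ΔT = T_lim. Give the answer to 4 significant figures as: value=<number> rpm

Throughput in SI: Q_s = 84.4 kg/h ÷ 3600 s/h = 0.0234444 kg/s
Mean residence time: t_res = M/Q_s = 1.38 kg / 0.0234444 kg/s = 58.8626 s
Convert to metres: D = 0.0547 m, h = 0.00855 m
Allowable rise: ΔT_a = T_lim − T_in = 223.8 − 164.7 = 59.1 K
Invert ΔT = ηγ̇²t_res/(ρcp) for γ̇: γ̇_max² = ΔT_a ρ cp / (η t_res) = 59.1·1009·1528 / (3296·58.8626) = 469.651 s⁻²
γ̇_max = √469.651 = 21.6714 s⁻¹
N_max = γ̇_max·h / (π·D) = 21.6714 · 0.00855 / (π · 0.0547) = 1.07824 rev/s = 64.6946 rpm

value=64.69 rpm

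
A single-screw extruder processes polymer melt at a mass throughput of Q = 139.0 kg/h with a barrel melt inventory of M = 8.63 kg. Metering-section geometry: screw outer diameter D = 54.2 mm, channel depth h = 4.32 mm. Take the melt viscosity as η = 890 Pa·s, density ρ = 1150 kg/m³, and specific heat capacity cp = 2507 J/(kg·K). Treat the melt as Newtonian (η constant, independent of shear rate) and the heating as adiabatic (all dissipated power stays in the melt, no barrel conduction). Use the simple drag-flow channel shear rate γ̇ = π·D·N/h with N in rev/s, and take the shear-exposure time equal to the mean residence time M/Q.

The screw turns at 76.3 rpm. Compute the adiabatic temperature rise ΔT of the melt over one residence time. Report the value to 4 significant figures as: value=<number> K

Convert throughput: Q = 139.0 kg/h = 139.0/3600 = 0.0386111 kg/s
t_res = M / Q_s = 8.63 ÷ 0.0386111 = 223.511 s
Convert to SI: D = 0.0542 m, h = 0.00432 m, N = 76.3/60 = 1.27167 rev/s
γ̇ = π·D·N / h = π · 0.0542 · 1.27167 / 0.00432 = 50.1232 s⁻¹
Adiabatic rise: ΔT = η γ̇² t_res / (ρ cp) = 890·(50.1232)²·223.511 / (1150·2507) = 173.346 K

value=173.3 K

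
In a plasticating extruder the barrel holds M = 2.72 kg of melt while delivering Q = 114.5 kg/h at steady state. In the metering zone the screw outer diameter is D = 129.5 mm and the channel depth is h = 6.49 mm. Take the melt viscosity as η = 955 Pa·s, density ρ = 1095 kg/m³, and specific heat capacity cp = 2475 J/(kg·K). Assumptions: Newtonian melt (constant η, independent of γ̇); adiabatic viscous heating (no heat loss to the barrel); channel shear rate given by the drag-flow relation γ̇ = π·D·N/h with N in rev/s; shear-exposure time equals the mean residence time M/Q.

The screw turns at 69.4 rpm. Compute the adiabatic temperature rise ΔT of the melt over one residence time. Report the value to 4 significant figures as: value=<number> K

Convert throughput: Q = 114.5 kg/h = 114.5/3600 = 0.0318056 kg/s
t_res = M / Q_s = 2.72 / 0.0318056 = 85.5197 s
Geometry in metres: D = 129.5 mm → 0.1295 m, h = 6.49 mm → 0.00649 m; screw speed N = 69.4 rpm = 1.15667 rev/s
γ̇ = π·D·N / h = π · 0.1295 · 1.15667 / 0.00649 = 72.5075 s⁻¹
ΔT = η·γ̇²·t_res / (ρ·cp) = 955 · (72.5075)² · 85.5197 / (1095 · 2475) = 158.433 K

value=158.4 K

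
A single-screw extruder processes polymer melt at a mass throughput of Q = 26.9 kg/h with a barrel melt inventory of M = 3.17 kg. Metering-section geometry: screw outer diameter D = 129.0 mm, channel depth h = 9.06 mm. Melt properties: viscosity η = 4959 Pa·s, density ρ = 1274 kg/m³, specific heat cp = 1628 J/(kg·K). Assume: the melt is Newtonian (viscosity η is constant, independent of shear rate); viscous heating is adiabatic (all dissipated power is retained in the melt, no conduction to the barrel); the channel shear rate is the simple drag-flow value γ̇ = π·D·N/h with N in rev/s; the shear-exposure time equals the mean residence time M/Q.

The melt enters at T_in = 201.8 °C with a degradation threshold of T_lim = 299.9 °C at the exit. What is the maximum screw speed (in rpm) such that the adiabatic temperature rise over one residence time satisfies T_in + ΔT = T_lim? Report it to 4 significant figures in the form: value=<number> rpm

Throughput in SI: Q_s = 26.9 kg/h ÷ 3600 s/h = 0.00747222 kg/s
t_res = M / Q_s = 3.17 / 0.00747222 = 424.238 s
Convert to metres: D = 0.129 m, h = 0.00906 m
Allowable rise: ΔT_a = T_lim − T_in = 299.9 − 201.8 = 98.1 K
γ̇_max² = ΔT_a·ρ·cp / (η·t_res) = [98.1 × 1274 × 1628] / [4959 × 424.238] = 96.714 s⁻²
Take the square root: γ̇_max = √(96.714) = 9.83433 s⁻¹
N_max = γ̇_max h / (πD) = 9.83433·0.00906/(π·0.129) = 0.219853 rev/s → ×60 = 13.1912 rpm

value=13.19 rpm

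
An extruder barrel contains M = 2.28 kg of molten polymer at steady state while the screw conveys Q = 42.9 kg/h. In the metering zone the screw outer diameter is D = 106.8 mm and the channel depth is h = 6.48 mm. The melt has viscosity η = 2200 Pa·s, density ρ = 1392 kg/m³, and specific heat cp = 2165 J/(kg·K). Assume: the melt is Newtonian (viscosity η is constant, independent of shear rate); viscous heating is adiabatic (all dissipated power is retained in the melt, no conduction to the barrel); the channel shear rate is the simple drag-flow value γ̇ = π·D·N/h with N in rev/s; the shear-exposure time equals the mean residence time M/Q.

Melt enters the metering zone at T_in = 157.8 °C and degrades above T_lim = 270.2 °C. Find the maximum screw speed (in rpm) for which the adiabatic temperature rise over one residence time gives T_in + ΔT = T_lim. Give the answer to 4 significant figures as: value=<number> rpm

Q_s = Q / 3600 = 42.9 / 3600 = 0.0119167 kg/s
t_res = M / Q_s = 2.28 ÷ 0.0119167 = 191.329 s
Geometry in SI: D = 106.8 mm → 0.1068 m, h = 6.48 mm → 0.00648 m
ΔT_a = T_lim − T_in = 270.2 °C − 157.8 °C = 112.4 K
γ̇_max² = ΔT_a·ρ·cp / (η·t_res) = [112.4 × 1392 × 2165] / [2200 × 191.329] = 804.749 s⁻²
γ̇_max = sqrt(804.749) = 28.3681 s⁻¹
N_max = γ̇_max h / (πD) = 28.3681·0.00648/(π·0.1068) = 0.547878 rev/s → ×60 = 32.8727 rpm

value=32.87 rpm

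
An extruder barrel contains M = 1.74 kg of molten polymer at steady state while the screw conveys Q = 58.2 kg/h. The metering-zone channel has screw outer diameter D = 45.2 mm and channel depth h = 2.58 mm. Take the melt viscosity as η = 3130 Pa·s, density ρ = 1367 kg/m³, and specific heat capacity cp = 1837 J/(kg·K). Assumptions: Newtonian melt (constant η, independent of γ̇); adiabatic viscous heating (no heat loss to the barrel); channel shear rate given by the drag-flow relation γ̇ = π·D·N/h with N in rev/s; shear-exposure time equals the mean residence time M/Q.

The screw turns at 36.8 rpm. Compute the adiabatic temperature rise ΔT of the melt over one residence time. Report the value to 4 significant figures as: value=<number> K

value=152.9 K

Throughput in SI: Q_s = 58.2 kg/h ÷ 3600 s/h = 0.0161667 kg/s
t_res = M / Q_s = 1.74 / 0.0161667 = 107.629 s
Convert to SI: D = 0.0452 m, h = 0.00258 m, N = 36.8/60 = 0.613333 rev/s
Shear rate: γ̇ = πDN/h = π·0.0452·0.613333/0.00258 = 33.7571 s⁻¹
ΔT = η·γ̇²·t_res / (ρ·cp) = 3130 · (33.7571)² · 107.629 / (1367 · 1837) = 152.871 K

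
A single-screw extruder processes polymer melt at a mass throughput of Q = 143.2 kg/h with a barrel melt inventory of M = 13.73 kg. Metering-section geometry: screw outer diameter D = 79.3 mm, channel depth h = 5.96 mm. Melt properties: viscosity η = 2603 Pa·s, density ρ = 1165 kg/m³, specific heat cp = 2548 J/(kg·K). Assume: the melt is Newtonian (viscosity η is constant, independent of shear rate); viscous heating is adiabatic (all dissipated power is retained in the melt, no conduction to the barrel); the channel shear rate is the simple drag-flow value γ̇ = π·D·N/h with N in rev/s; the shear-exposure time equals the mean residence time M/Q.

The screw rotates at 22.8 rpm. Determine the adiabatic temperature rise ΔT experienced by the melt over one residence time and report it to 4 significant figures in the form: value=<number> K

Throughput in SI: Q_s = 143.2 kg/h ÷ 3600 s/h = 0.0397778 kg/s
t_res = M / Q_s = 13.73 ÷ 0.0397778 = 345.168 s
Convert to SI: D = 0.0793 m, h = 0.00596 m, N = 22.8/60 = 0.38 rev/s
Shear rate: γ̇ = πDN/h = π·0.0793·0.38/0.00596 = 15.884 s⁻¹
ΔT = η·γ̇²·t_res/(ρ·cp) = [2603 × 15.884² × 345.168] / [1165 × 2548] = 76.3659 K

value=76.37 K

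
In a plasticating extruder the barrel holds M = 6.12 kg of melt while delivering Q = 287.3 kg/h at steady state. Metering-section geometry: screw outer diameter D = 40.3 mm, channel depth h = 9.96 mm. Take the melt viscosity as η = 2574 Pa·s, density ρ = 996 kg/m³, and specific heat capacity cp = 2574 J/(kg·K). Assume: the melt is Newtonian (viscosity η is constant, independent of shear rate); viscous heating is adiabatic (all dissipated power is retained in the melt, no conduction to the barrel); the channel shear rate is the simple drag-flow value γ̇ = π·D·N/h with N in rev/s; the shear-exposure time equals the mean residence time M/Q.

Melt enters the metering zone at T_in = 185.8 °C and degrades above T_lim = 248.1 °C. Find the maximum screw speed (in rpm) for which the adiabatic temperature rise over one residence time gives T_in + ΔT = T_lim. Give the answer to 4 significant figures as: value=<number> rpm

Q_s = Q / 3600 = 287.3 / 3600 = 0.0798056 kg/s
Mean residence time: t_res = M/Q_s = 6.12 kg / 0.0798056 kg/s = 76.6864 s
Convert to metres: D = 0.0403 m, h = 0.00996 m
Allowable rise: ΔT_a = T_lim − T_in = 248.1 − 185.8 = 62.3 K
Invert ΔT = ηγ̇²t_res/(ρcp) for γ̇: γ̇_max² = ΔT_a ρ cp / (η t_res) = 62.3·996·2574 / (2574·76.6864) = 809.15 s⁻²
γ̇_max = √809.15 = 28.4456 s⁻¹
Solve γ̇ = πDN/h for N: N_max = γ̇_max·h/(π·D) = 28.4456 × 0.00996 / (π × 0.0403) = 2.23779 rev/s = 134.267 rpm

value=134.3 rpm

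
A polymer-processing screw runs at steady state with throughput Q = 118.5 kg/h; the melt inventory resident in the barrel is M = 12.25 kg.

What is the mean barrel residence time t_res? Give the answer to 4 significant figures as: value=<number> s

Convert throughput: Q = 118.5 kg/h = 118.5/3600 = 0.0329167 kg/s
t_res = M / Q_s = 12.25 / 0.0329167 = 372.152 s

value=372.2 s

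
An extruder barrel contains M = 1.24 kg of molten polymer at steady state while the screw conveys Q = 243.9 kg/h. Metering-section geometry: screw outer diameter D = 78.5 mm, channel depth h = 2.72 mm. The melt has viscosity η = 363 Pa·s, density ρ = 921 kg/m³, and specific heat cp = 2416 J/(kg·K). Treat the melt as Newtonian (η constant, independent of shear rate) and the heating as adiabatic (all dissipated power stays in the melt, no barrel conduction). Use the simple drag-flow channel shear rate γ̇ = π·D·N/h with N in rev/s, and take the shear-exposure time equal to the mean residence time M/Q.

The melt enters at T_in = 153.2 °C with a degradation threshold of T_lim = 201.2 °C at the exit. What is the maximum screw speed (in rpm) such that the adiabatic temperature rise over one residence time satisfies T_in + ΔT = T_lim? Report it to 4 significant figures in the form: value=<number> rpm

Q_s = Q / 3600 = 243.9 / 3600 = 0.06775 kg/s
Mean residence time: t_res = M/Q_s = 1.24 kg / 0.06775 kg/s = 18.3026 s
Geometry in SI: D = 78.5 mm → 0.0785 m, h = 2.72 mm → 0.00272 m
ΔT_a = T_lim − T_in = 201.2 − 153.2 = 48 K
Invert ΔT = ηγ̇²t_res/(ρcp) for γ̇: γ̇_max² = ΔT_a ρ cp / (η t_res) = 48·921·2416 / (363·18.3026) = 16076 s⁻²
Take the square root: γ̇_max = √(16076) = 126.791 s⁻¹
Solve γ̇ = πDN/h for N: N_max = γ̇_max·h/(π·D) = 126.791 × 0.00272 / (π × 0.0785) = 1.39842 rev/s = 83.9054 rpm

value=83.91 rpm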